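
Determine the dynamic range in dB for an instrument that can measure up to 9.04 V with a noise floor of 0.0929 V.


Dynamic range = 20 * log10(Vmax / Vnoise).
DR = 20 * log10(9.04 / 0.0929)
DR = 20 * log10(97.31)
DR = 39.76 dB

39.76 dB


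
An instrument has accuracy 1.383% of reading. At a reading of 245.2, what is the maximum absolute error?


Absolute error = (accuracy% / 100) * reading.
Error = (1.383 / 100) * 245.2
Error = 0.01383 * 245.2
Error = 3.3911

3.3911


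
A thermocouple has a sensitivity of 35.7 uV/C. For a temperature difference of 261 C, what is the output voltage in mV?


The thermocouple output V = sensitivity * dT.
V = 35.7 uV/C * 261 C
V = 9317.7 uV
V = 9.318 mV

9.318 mV


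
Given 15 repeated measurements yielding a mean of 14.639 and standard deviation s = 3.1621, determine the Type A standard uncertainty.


The standard uncertainty for Type A evaluation is u = s / sqrt(n).
u = 3.1621 / sqrt(15)
u = 3.1621 / 3.873
u = 0.8165

0.8165


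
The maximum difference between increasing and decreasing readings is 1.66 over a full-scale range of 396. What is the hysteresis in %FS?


Hysteresis = (max difference / full scale) * 100%.
H = (1.66 / 396) * 100
H = 0.419 %FS

0.419 %FS


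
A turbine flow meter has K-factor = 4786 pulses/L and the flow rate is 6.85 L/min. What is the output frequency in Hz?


Frequency = K * Q / 60 (converting L/min to L/s).
f = 4786 * 6.85 / 60
f = 32784.1 / 60
f = 546.4 Hz

546.4 Hz


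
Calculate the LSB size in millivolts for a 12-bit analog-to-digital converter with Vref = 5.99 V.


The resolution (LSB) of an ADC is Vref / 2^n.
LSB = 5.99 / 2^12
LSB = 5.99 / 4096
LSB = 0.0014624 V = 1.46240234 mV

1.46240234 mV


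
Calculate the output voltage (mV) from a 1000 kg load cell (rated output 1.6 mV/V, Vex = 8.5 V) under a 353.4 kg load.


Vout = rated_output * Vex * (load / capacity).
Vout = 1.6 * 8.5 * (353.4 / 1000)
Vout = 1.6 * 8.5 * 0.3534
Vout = 4.806 mV

4.806 mV


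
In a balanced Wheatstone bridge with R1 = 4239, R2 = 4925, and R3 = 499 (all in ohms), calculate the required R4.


At balance: R1*R4 = R2*R3, so R4 = R2*R3/R1.
R4 = 4925 * 499 / 4239
R4 = 2457575 / 4239
R4 = 579.75 ohm

579.75 ohm


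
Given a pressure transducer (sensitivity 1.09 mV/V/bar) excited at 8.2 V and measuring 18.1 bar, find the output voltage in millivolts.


Output = sensitivity * Vex * P.
Vout = 1.09 * 8.2 * 18.1
Vout = 8.938 * 18.1
Vout = 161.78 mV

161.78 mV


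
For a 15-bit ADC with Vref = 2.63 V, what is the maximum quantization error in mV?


The maximum quantization error is +/- LSB/2.
LSB = Vref / 2^n = 2.63 / 32768 = 8.026e-05 V
Max error = LSB / 2 = 8.026e-05 / 2 = 4.013e-05 V
Max error = 0.0401 mV

0.0401 mV


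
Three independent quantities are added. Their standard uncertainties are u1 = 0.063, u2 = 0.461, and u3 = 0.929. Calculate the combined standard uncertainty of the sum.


For a sum of independent quantities, uc = sqrt(u1^2 + u2^2 + u3^2).
uc = sqrt(0.063^2 + 0.461^2 + 0.929^2)
uc = sqrt(0.003969 + 0.212521 + 0.863041)
uc = 1.039

1.039


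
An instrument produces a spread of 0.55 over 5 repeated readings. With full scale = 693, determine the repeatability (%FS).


Repeatability = (spread / full scale) * 100%.
R = (0.55 / 693) * 100
R = 0.079 %FS

0.079 %FS


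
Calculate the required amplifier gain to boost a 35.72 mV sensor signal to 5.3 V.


Gain = Vout / Vin (converting to same units).
G = 5.3 V / 35.72 mV
G = 5300.0 mV / 35.72 mV
G = 148.38

148.38


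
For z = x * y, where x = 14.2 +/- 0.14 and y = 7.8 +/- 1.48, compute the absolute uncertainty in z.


For a product z = x*y, the relative uncertainty is:
uz/z = sqrt((ux/x)^2 + (uy/y)^2)
Relative uncertainties: ux/x = 0.14/14.2 = 0.009859
uy/y = 1.48/7.8 = 0.189744
z = 14.2 * 7.8 = 110.8
uz = 110.8 * sqrt(0.009859^2 + 0.189744^2) = 21.044

21.044


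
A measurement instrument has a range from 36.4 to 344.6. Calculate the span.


Span = upper range - lower range.
Span = 344.6 - (36.4)
Span = 308.2

308.2


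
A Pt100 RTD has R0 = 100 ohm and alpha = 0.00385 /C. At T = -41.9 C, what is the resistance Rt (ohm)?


The RTD equation: Rt = R0 * (1 + alpha * T).
Rt = 100 * (1 + 0.00385 * -41.9)
Rt = 100 * (1 + -0.161315)
Rt = 100 * 0.838685
Rt = 83.868 ohm

83.868 ohm


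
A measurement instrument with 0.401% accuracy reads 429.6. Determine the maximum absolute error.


Absolute error = (accuracy% / 100) * reading.
Error = (0.401 / 100) * 429.6
Error = 0.00401 * 429.6
Error = 1.7227

1.7227


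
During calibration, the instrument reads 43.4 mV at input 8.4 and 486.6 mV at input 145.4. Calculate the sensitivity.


Sensitivity = (y2 - y1) / (x2 - x1).
S = (486.6 - 43.4) / (145.4 - 8.4)
S = 443.2 / 137.0
S = 3.235 mV/unit

3.235 mV/unit


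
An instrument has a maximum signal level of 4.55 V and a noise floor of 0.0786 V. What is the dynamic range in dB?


Dynamic range = 20 * log10(Vmax / Vnoise).
DR = 20 * log10(4.55 / 0.0786)
DR = 20 * log10(57.89)
DR = 35.25 dB

35.25 dB


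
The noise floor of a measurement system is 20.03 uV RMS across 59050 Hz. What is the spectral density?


Noise spectral density = Vrms / sqrt(BW).
NSD = 20.03 / sqrt(59050)
NSD = 20.03 / 243.0021
NSD = 0.0824 uV/sqrt(Hz)

0.0824 uV/sqrt(Hz)


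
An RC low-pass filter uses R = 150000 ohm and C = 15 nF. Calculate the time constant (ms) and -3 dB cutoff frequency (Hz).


Time constant: tau = R * C.
tau = 150000 * 1.50e-08 = 0.00225 s
tau = 2.25 ms
Cutoff frequency: fc = 1 / (2*pi*R*C).
fc = 1 / (2*pi*0.00225) = 70.74 Hz

tau = 2.25 ms, fc = 70.74 Hz


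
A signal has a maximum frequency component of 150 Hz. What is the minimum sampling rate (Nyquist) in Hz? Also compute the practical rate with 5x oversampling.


By Nyquist theorem, fs_min = 2 * fmax.
fs_min = 2 * 150 = 300 Hz
Practical rate = 5 * fs_min = 5 * 300 = 1500 Hz

fs_min = 300 Hz, fs_practical = 1500 Hz


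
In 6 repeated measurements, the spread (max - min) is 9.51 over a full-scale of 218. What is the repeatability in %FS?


Repeatability = (spread / full scale) * 100%.
R = (9.51 / 218) * 100
R = 4.362 %FS

4.362 %FS


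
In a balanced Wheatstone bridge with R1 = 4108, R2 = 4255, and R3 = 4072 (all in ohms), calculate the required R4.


At balance: R1*R4 = R2*R3, so R4 = R2*R3/R1.
R4 = 4255 * 4072 / 4108
R4 = 17326360 / 4108
R4 = 4217.71 ohm

4217.71 ohm


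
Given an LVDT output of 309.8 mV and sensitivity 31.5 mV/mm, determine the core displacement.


Displacement = Vout / sensitivity.
d = 309.8 / 31.5
d = 9.835 mm

9.835 mm


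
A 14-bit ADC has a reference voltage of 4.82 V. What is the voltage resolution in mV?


The resolution (LSB) of an ADC is Vref / 2^n.
LSB = 4.82 / 2^14
LSB = 4.82 / 16384
LSB = 0.00029419 V = 0.29418945 mV

0.29418945 mV


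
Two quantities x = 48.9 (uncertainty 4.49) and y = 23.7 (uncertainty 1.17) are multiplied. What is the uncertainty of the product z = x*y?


For a product z = x*y, the relative uncertainty is:
uz/z = sqrt((ux/x)^2 + (uy/y)^2)
Relative uncertainties: ux/x = 4.49/48.9 = 0.09182
uy/y = 1.17/23.7 = 0.049367
z = 48.9 * 23.7 = 1158.9
uz = 1158.9 * sqrt(0.09182^2 + 0.049367^2) = 120.818

120.818


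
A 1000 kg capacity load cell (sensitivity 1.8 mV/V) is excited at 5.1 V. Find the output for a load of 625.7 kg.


Vout = rated_output * Vex * (load / capacity).
Vout = 1.8 * 5.1 * (625.7 / 1000)
Vout = 1.8 * 5.1 * 0.6257
Vout = 5.744 mV

5.744 mV


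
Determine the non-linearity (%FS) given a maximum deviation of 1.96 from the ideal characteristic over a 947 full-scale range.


Linearity error = (max deviation / full scale) * 100%.
Linearity = (1.96 / 947) * 100
Linearity = 0.207 %FS

0.207 %FS


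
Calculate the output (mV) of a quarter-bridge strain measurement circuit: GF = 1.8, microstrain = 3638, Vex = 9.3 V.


Quarter bridge output: Vout = (GF * epsilon * Vex) / 4.
Vout = (1.8 * 3638e-6 * 9.3) / 4
Vout = 0.06090012 / 4 V
Vout = 0.01522503 V = 15.225 mV

15.225 mV


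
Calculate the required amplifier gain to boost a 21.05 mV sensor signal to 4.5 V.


Gain = Vout / Vin (converting to same units).
G = 4.5 V / 21.05 mV
G = 4500.0 mV / 21.05 mV
G = 213.78

213.78


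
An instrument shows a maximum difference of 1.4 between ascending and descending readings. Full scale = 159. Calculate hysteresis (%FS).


Hysteresis = (max difference / full scale) * 100%.
H = (1.4 / 159) * 100
H = 0.881 %FS

0.881 %FS


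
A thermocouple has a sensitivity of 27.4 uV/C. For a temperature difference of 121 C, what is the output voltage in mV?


The thermocouple output V = sensitivity * dT.
V = 27.4 uV/C * 121 C
V = 3315.4 uV
V = 3.315 mV

3.315 mV


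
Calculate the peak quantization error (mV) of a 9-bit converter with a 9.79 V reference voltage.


The maximum quantization error is +/- LSB/2.
LSB = Vref / 2^n = 9.79 / 512 = 0.01912109 V
Max error = LSB / 2 = 0.01912109 / 2 = 0.00956055 V
Max error = 9.5605 mV

9.5605 mV


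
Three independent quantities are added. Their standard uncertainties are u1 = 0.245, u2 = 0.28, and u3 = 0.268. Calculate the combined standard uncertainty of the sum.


For a sum of independent quantities, uc = sqrt(u1^2 + u2^2 + u3^2).
uc = sqrt(0.245^2 + 0.28^2 + 0.268^2)
uc = sqrt(0.060025 + 0.0784 + 0.071824)
uc = 0.4585

0.4585


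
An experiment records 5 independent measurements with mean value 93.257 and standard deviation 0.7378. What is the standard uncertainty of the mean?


The standard uncertainty for Type A evaluation is u = s / sqrt(n).
u = 0.7378 / sqrt(5)
u = 0.7378 / 2.2361
u = 0.33

0.33


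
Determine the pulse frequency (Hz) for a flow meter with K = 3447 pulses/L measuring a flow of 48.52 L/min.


Frequency = K * Q / 60 (converting L/min to L/s).
f = 3447 * 48.52 / 60
f = 167248.44 / 60
f = 2787.47 Hz

2787.47 Hz


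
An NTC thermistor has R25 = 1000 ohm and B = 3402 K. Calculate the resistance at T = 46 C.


NTC thermistor equation: Rt = R25 * exp(B * (1/T - 1/T25)).
T in Kelvin: 319.15 K, T25 = 298.15 K
1/T - 1/T25 = 1/319.15 - 1/298.15 = -0.00022069
B * (1/T - 1/T25) = 3402 * -0.00022069 = -0.7508
Rt = 1000 * exp(-0.7508) = 472.0 ohm

472.0 ohm


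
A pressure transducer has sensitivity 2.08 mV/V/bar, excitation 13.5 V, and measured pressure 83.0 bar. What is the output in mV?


Output = sensitivity * Vex * P.
Vout = 2.08 * 13.5 * 83.0
Vout = 28.08 * 83.0
Vout = 2330.64 mV

2330.64 mV


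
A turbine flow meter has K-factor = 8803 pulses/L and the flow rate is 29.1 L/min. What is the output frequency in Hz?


Frequency = K * Q / 60 (converting L/min to L/s).
f = 8803 * 29.1 / 60
f = 256167.3 / 60
f = 4269.45 Hz

4269.45 Hz


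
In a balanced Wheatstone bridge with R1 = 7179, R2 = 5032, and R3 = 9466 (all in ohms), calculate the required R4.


At balance: R1*R4 = R2*R3, so R4 = R2*R3/R1.
R4 = 5032 * 9466 / 7179
R4 = 47632912 / 7179
R4 = 6635.03 ohm

6635.03 ohm


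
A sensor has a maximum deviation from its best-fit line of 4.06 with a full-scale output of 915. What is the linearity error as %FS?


Linearity error = (max deviation / full scale) * 100%.
Linearity = (4.06 / 915) * 100
Linearity = 0.444 %FS

0.444 %FS


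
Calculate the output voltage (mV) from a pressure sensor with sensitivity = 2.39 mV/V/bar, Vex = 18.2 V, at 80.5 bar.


Output = sensitivity * Vex * P.
Vout = 2.39 * 18.2 * 80.5
Vout = 43.498 * 80.5
Vout = 3501.59 mV

3501.59 mV


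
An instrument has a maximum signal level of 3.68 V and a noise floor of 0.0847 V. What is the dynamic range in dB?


Dynamic range = 20 * log10(Vmax / Vnoise).
DR = 20 * log10(3.68 / 0.0847)
DR = 20 * log10(43.45)
DR = 32.76 dB

32.76 dB


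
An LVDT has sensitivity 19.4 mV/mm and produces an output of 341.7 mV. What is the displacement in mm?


Displacement = Vout / sensitivity.
d = 341.7 / 19.4
d = 17.613 mm

17.613 mm


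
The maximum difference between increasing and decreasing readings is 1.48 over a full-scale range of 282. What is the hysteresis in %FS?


Hysteresis = (max difference / full scale) * 100%.
H = (1.48 / 282) * 100
H = 0.525 %FS

0.525 %FS


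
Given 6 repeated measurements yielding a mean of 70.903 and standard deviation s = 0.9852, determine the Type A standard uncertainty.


The standard uncertainty for Type A evaluation is u = s / sqrt(n).
u = 0.9852 / sqrt(6)
u = 0.9852 / 2.4495
u = 0.4022

0.4022


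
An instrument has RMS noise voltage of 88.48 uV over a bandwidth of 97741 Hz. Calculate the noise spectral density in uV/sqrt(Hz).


Noise spectral density = Vrms / sqrt(BW).
NSD = 88.48 / sqrt(97741)
NSD = 88.48 / 312.6356
NSD = 0.283 uV/sqrt(Hz)

0.283 uV/sqrt(Hz)


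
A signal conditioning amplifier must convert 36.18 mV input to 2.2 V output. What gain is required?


Gain = Vout / Vin (converting to same units).
G = 2.2 V / 36.18 mV
G = 2200.0 mV / 36.18 mV
G = 60.81

60.81


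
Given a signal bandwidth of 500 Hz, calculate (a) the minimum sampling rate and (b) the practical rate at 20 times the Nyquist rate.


By Nyquist theorem, fs_min = 2 * fmax.
fs_min = 2 * 500 = 1000 Hz
Practical rate = 20 * fs_min = 20 * 1000 = 20000 Hz

fs_min = 1000 Hz, fs_practical = 20000 Hz


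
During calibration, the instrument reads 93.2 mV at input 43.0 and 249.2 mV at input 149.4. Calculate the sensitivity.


Sensitivity = (y2 - y1) / (x2 - x1).
S = (249.2 - 93.2) / (149.4 - 43.0)
S = 156.0 / 106.4
S = 1.4662 mV/unit

1.4662 mV/unit


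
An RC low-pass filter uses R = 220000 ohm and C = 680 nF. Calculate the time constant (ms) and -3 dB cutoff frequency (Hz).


Time constant: tau = R * C.
tau = 220000 * 6.80e-07 = 0.1496 s
tau = 149.6 ms
Cutoff frequency: fc = 1 / (2*pi*R*C).
fc = 1 / (2*pi*0.1496) = 1.06 Hz

tau = 149.6 ms, fc = 1.06 Hz


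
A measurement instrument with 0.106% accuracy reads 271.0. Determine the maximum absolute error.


Absolute error = (accuracy% / 100) * reading.
Error = (0.106 / 100) * 271.0
Error = 0.00106 * 271.0
Error = 0.2873

0.2873


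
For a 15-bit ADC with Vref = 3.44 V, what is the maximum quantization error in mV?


The maximum quantization error is +/- LSB/2.
LSB = Vref / 2^n = 3.44 / 32768 = 0.00010498 V
Max error = LSB / 2 = 0.00010498 / 2 = 5.249e-05 V
Max error = 0.0525 mV

0.0525 mV


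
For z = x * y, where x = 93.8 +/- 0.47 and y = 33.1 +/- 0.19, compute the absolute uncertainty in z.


For a product z = x*y, the relative uncertainty is:
uz/z = sqrt((ux/x)^2 + (uy/y)^2)
Relative uncertainties: ux/x = 0.47/93.8 = 0.005011
uy/y = 0.19/33.1 = 0.00574
z = 93.8 * 33.1 = 3104.8
uz = 3104.8 * sqrt(0.005011^2 + 0.00574^2) = 23.657

23.657


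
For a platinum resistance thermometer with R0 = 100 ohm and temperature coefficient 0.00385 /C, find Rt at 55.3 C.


The RTD equation: Rt = R0 * (1 + alpha * T).
Rt = 100 * (1 + 0.00385 * 55.3)
Rt = 100 * (1 + 0.212905)
Rt = 100 * 1.212905
Rt = 121.29 ohm

121.29 ohm


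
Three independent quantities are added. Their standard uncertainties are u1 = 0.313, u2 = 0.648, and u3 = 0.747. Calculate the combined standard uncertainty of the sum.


For a sum of independent quantities, uc = sqrt(u1^2 + u2^2 + u3^2).
uc = sqrt(0.313^2 + 0.648^2 + 0.747^2)
uc = sqrt(0.097969 + 0.419904 + 0.558009)
uc = 1.0372

1.0372


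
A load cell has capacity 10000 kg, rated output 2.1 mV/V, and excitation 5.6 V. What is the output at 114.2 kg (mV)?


Vout = rated_output * Vex * (load / capacity).
Vout = 2.1 * 5.6 * (114.2 / 10000)
Vout = 2.1 * 5.6 * 0.01142
Vout = 0.134 mV

0.134 mV


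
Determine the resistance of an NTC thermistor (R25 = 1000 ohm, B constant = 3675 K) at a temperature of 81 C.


NTC thermistor equation: Rt = R25 * exp(B * (1/T - 1/T25)).
T in Kelvin: 354.15 K, T25 = 298.15 K
1/T - 1/T25 = 1/354.15 - 1/298.15 = -0.00053035
B * (1/T - 1/T25) = 3675 * -0.00053035 = -1.9491
Rt = 1000 * exp(-1.9491) = 142.4 ohm

142.4 ohm


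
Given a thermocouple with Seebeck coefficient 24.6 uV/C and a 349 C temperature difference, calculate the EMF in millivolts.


The thermocouple output V = sensitivity * dT.
V = 24.6 uV/C * 349 C
V = 8585.4 uV
V = 8.585 mV

8.585 mV


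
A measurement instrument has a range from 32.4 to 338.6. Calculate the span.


Span = upper range - lower range.
Span = 338.6 - (32.4)
Span = 306.2

306.2


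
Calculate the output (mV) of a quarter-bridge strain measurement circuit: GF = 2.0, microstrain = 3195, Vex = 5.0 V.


Quarter bridge output: Vout = (GF * epsilon * Vex) / 4.
Vout = (2.0 * 3195e-6 * 5.0) / 4
Vout = 0.03195 / 4 V
Vout = 0.0079875 V = 7.9875 mV

7.9875 mV


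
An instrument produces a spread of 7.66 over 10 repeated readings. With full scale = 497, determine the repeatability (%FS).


Repeatability = (spread / full scale) * 100%.
R = (7.66 / 497) * 100
R = 1.541 %FS

1.541 %FS


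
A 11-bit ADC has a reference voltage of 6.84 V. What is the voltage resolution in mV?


The resolution (LSB) of an ADC is Vref / 2^n.
LSB = 6.84 / 2^11
LSB = 6.84 / 2048
LSB = 0.00333984 V = 3.33984375 mV

3.33984375 mV


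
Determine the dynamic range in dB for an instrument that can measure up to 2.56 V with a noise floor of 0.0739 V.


Dynamic range = 20 * log10(Vmax / Vnoise).
DR = 20 * log10(2.56 / 0.0739)
DR = 20 * log10(34.64)
DR = 30.79 dB

30.79 dB


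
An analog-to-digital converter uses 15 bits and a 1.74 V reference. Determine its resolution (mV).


The resolution (LSB) of an ADC is Vref / 2^n.
LSB = 1.74 / 2^15
LSB = 1.74 / 32768
LSB = 5.31e-05 V = 0.05310059 mV

0.05310059 mV


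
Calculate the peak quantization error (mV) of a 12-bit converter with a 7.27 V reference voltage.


The maximum quantization error is +/- LSB/2.
LSB = Vref / 2^n = 7.27 / 4096 = 0.0017749 V
Max error = LSB / 2 = 0.0017749 / 2 = 0.00088745 V
Max error = 0.8875 mV

0.8875 mV


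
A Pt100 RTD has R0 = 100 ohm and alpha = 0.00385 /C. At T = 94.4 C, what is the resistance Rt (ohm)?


The RTD equation: Rt = R0 * (1 + alpha * T).
Rt = 100 * (1 + 0.00385 * 94.4)
Rt = 100 * (1 + 0.36344)
Rt = 100 * 1.36344
Rt = 136.344 ohm

136.344 ohm


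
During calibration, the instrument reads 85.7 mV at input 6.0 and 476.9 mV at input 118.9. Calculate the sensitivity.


Sensitivity = (y2 - y1) / (x2 - x1).
S = (476.9 - 85.7) / (118.9 - 6.0)
S = 391.2 / 112.9
S = 3.465 mV/unit

3.465 mV/unit


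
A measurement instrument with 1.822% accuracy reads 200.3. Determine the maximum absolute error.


Absolute error = (accuracy% / 100) * reading.
Error = (1.822 / 100) * 200.3
Error = 0.01822 * 200.3
Error = 3.6495

3.6495


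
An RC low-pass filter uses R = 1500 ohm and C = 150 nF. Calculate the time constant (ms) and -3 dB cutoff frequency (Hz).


Time constant: tau = R * C.
tau = 1500 * 1.50e-07 = 0.000225 s
tau = 0.225 ms
Cutoff frequency: fc = 1 / (2*pi*R*C).
fc = 1 / (2*pi*0.000225) = 707.36 Hz

tau = 0.225 ms, fc = 707.36 Hz


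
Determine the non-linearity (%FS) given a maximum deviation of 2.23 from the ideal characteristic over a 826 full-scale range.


Linearity error = (max deviation / full scale) * 100%.
Linearity = (2.23 / 826) * 100
Linearity = 0.27 %FS

0.27 %FS


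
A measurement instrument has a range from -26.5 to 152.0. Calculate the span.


Span = upper range - lower range.
Span = 152.0 - (-26.5)
Span = 178.5

178.5


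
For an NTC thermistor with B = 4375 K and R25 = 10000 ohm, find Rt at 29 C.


NTC thermistor equation: Rt = R25 * exp(B * (1/T - 1/T25)).
T in Kelvin: 302.15 K, T25 = 298.15 K
1/T - 1/T25 = 1/302.15 - 1/298.15 = -4.44e-05
B * (1/T - 1/T25) = 4375 * -4.44e-05 = -0.1943
Rt = 10000 * exp(-0.1943) = 8234.4 ohm

8234.4 ohm


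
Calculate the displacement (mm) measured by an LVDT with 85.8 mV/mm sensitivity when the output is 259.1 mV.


Displacement = Vout / sensitivity.
d = 259.1 / 85.8
d = 3.02 mm

3.02 mm


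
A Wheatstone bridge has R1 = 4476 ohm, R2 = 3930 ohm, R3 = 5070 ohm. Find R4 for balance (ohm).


At balance: R1*R4 = R2*R3, so R4 = R2*R3/R1.
R4 = 3930 * 5070 / 4476
R4 = 19925100 / 4476
R4 = 4451.54 ohm

4451.54 ohm


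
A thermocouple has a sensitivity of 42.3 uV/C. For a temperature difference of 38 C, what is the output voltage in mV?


The thermocouple output V = sensitivity * dT.
V = 42.3 uV/C * 38 C
V = 1607.4 uV
V = 1.607 mV

1.607 mV


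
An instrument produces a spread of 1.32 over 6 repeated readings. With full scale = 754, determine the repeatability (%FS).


Repeatability = (spread / full scale) * 100%.
R = (1.32 / 754) * 100
R = 0.175 %FS

0.175 %FS


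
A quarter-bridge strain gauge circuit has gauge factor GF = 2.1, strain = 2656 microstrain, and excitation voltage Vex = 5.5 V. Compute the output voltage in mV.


Quarter bridge output: Vout = (GF * epsilon * Vex) / 4.
Vout = (2.1 * 2656e-6 * 5.5) / 4
Vout = 0.0306768 / 4 V
Vout = 0.0076692 V = 7.6692 mV

7.6692 mV


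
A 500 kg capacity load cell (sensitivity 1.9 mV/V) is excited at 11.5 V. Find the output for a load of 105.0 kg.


Vout = rated_output * Vex * (load / capacity).
Vout = 1.9 * 11.5 * (105.0 / 500)
Vout = 1.9 * 11.5 * 0.21
Vout = 4.588 mV

4.588 mV


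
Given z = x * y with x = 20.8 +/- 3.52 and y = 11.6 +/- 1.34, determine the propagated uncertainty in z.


For a product z = x*y, the relative uncertainty is:
uz/z = sqrt((ux/x)^2 + (uy/y)^2)
Relative uncertainties: ux/x = 3.52/20.8 = 0.169231
uy/y = 1.34/11.6 = 0.115517
z = 20.8 * 11.6 = 241.3
uz = 241.3 * sqrt(0.169231^2 + 0.115517^2) = 49.438

49.438


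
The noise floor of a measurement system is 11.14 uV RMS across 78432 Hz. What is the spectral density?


Noise spectral density = Vrms / sqrt(BW).
NSD = 11.14 / sqrt(78432)
NSD = 11.14 / 280.0571
NSD = 0.0398 uV/sqrt(Hz)

0.0398 uV/sqrt(Hz)


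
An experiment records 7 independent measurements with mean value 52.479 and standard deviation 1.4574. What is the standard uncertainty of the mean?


The standard uncertainty for Type A evaluation is u = s / sqrt(n).
u = 1.4574 / sqrt(7)
u = 1.4574 / 2.6458
u = 0.5508

0.5508


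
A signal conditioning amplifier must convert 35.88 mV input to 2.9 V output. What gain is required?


Gain = Vout / Vin (converting to same units).
G = 2.9 V / 35.88 mV
G = 2900.0 mV / 35.88 mV
G = 80.82

80.82


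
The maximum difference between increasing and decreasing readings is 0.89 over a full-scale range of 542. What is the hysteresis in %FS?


Hysteresis = (max difference / full scale) * 100%.
H = (0.89 / 542) * 100
H = 0.164 %FS

0.164 %FS


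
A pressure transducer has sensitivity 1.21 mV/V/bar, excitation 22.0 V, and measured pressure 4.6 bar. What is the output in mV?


Output = sensitivity * Vex * P.
Vout = 1.21 * 22.0 * 4.6
Vout = 26.62 * 4.6
Vout = 122.45 mV

122.45 mV


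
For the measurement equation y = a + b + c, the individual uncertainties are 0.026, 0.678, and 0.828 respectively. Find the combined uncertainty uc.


For a sum of independent quantities, uc = sqrt(u1^2 + u2^2 + u3^2).
uc = sqrt(0.026^2 + 0.678^2 + 0.828^2)
uc = sqrt(0.000676 + 0.459684 + 0.685584)
uc = 1.0705

1.0705


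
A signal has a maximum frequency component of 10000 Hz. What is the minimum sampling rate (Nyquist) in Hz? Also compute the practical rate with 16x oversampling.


By Nyquist theorem, fs_min = 2 * fmax.
fs_min = 2 * 10000 = 20000 Hz
Practical rate = 16 * fs_min = 16 * 20000 = 320000 Hz

fs_min = 20000 Hz, fs_practical = 320000 Hz


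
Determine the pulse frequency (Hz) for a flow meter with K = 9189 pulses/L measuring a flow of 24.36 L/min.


Frequency = K * Q / 60 (converting L/min to L/s).
f = 9189 * 24.36 / 60
f = 223844.04 / 60
f = 3730.73 Hz

3730.73 Hz


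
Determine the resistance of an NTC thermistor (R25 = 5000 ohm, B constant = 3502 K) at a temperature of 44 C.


NTC thermistor equation: Rt = R25 * exp(B * (1/T - 1/T25)).
T in Kelvin: 317.15 K, T25 = 298.15 K
1/T - 1/T25 = 1/317.15 - 1/298.15 = -0.00020093
B * (1/T - 1/T25) = 3502 * -0.00020093 = -0.7037
Rt = 5000 * exp(-0.7037) = 2473.8 ohm

2473.8 ohm


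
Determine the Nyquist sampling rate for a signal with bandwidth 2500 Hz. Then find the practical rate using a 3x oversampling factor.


By Nyquist theorem, fs_min = 2 * fmax.
fs_min = 2 * 2500 = 5000 Hz
Practical rate = 3 * fs_min = 3 * 5000 = 15000 Hz

fs_min = 5000 Hz, fs_practical = 15000 Hz


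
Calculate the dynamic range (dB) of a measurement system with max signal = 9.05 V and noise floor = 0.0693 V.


Dynamic range = 20 * log10(Vmax / Vnoise).
DR = 20 * log10(9.05 / 0.0693)
DR = 20 * log10(130.59)
DR = 42.32 dB

42.32 dB


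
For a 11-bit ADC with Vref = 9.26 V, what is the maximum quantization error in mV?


The maximum quantization error is +/- LSB/2.
LSB = Vref / 2^n = 9.26 / 2048 = 0.00452148 V
Max error = LSB / 2 = 0.00452148 / 2 = 0.00226074 V
Max error = 2.2607 mV

2.2607 mV


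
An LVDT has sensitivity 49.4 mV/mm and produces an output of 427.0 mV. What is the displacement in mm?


Displacement = Vout / sensitivity.
d = 427.0 / 49.4
d = 8.644 mm

8.644 mm


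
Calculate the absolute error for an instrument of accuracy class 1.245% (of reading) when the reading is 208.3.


Absolute error = (accuracy% / 100) * reading.
Error = (1.245 / 100) * 208.3
Error = 0.01245 * 208.3
Error = 2.5933

2.5933


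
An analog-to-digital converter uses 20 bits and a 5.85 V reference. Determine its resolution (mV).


The resolution (LSB) of an ADC is Vref / 2^n.
LSB = 5.85 / 2^20
LSB = 5.85 / 1048576
LSB = 5.58e-06 V = 0.00557899 mV

0.00557899 mV


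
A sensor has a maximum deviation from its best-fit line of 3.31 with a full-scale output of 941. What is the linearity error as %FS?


Linearity error = (max deviation / full scale) * 100%.
Linearity = (3.31 / 941) * 100
Linearity = 0.352 %FS

0.352 %FS


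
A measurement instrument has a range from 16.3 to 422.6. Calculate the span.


Span = upper range - lower range.
Span = 422.6 - (16.3)
Span = 406.3

406.3


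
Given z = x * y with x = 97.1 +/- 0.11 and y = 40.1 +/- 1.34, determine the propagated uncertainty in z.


For a product z = x*y, the relative uncertainty is:
uz/z = sqrt((ux/x)^2 + (uy/y)^2)
Relative uncertainties: ux/x = 0.11/97.1 = 0.001133
uy/y = 1.34/40.1 = 0.033416
z = 97.1 * 40.1 = 3893.7
uz = 3893.7 * sqrt(0.001133^2 + 0.033416^2) = 130.189

130.189


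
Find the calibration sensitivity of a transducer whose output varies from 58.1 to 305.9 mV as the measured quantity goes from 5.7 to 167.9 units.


Sensitivity = (y2 - y1) / (x2 - x1).
S = (305.9 - 58.1) / (167.9 - 5.7)
S = 247.8 / 162.2
S = 1.5277 mV/unit

1.5277 mV/unit


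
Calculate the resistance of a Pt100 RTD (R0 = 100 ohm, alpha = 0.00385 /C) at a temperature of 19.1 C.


The RTD equation: Rt = R0 * (1 + alpha * T).
Rt = 100 * (1 + 0.00385 * 19.1)
Rt = 100 * (1 + 0.073535)
Rt = 100 * 1.073535
Rt = 107.353 ohm

107.353 ohm


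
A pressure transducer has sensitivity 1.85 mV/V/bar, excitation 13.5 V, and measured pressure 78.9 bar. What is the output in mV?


Output = sensitivity * Vex * P.
Vout = 1.85 * 13.5 * 78.9
Vout = 24.975 * 78.9
Vout = 1970.53 mV

1970.53 mV


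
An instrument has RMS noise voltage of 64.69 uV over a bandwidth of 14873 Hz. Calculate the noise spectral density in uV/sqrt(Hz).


Noise spectral density = Vrms / sqrt(BW).
NSD = 64.69 / sqrt(14873)
NSD = 64.69 / 121.9549
NSD = 0.5304 uV/sqrt(Hz)

0.5304 uV/sqrt(Hz)


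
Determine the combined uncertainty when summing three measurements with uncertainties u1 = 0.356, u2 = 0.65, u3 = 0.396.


For a sum of independent quantities, uc = sqrt(u1^2 + u2^2 + u3^2).
uc = sqrt(0.356^2 + 0.65^2 + 0.396^2)
uc = sqrt(0.126736 + 0.4225 + 0.156816)
uc = 0.8403

0.8403


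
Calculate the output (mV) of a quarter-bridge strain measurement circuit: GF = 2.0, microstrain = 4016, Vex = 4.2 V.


Quarter bridge output: Vout = (GF * epsilon * Vex) / 4.
Vout = (2.0 * 4016e-6 * 4.2) / 4
Vout = 0.0337344 / 4 V
Vout = 0.0084336 V = 8.4336 mV

8.4336 mV


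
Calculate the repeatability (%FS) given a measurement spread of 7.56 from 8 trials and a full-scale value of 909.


Repeatability = (spread / full scale) * 100%.
R = (7.56 / 909) * 100
R = 0.832 %FS

0.832 %FS


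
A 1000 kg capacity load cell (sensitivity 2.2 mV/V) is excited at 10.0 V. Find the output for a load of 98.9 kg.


Vout = rated_output * Vex * (load / capacity).
Vout = 2.2 * 10.0 * (98.9 / 1000)
Vout = 2.2 * 10.0 * 0.0989
Vout = 2.176 mV

2.176 mV


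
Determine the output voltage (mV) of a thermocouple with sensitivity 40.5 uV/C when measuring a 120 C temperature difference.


The thermocouple output V = sensitivity * dT.
V = 40.5 uV/C * 120 C
V = 4860.0 uV
V = 4.86 mV

4.86 mV


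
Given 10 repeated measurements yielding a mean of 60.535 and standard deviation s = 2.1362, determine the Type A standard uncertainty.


The standard uncertainty for Type A evaluation is u = s / sqrt(n).
u = 2.1362 / sqrt(10)
u = 2.1362 / 3.1623
u = 0.6755

0.6755


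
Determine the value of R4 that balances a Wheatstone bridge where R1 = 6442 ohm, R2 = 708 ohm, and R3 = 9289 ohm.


At balance: R1*R4 = R2*R3, so R4 = R2*R3/R1.
R4 = 708 * 9289 / 6442
R4 = 6576612 / 6442
R4 = 1020.9 ohm

1020.9 ohm


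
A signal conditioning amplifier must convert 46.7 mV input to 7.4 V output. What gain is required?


Gain = Vout / Vin (converting to same units).
G = 7.4 V / 46.7 mV
G = 7400.0 mV / 46.7 mV
G = 158.46

158.46


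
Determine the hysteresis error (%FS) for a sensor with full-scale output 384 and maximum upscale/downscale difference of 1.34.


Hysteresis = (max difference / full scale) * 100%.
H = (1.34 / 384) * 100
H = 0.349 %FS

0.349 %FS


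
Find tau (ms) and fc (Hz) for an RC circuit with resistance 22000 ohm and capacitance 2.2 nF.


Time constant: tau = R * C.
tau = 22000 * 2.20e-09 = 4.84e-05 s
tau = 0.0484 ms
Cutoff frequency: fc = 1 / (2*pi*R*C).
fc = 1 / (2*pi*4.84e-05) = 3288.33 Hz

tau = 0.0484 ms, fc = 3288.33 Hz


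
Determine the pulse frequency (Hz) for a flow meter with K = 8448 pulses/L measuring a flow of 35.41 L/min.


Frequency = K * Q / 60 (converting L/min to L/s).
f = 8448 * 35.41 / 60
f = 299143.68 / 60
f = 4985.73 Hz

4985.73 Hz


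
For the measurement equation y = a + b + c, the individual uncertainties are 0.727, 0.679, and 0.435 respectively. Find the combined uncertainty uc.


For a sum of independent quantities, uc = sqrt(u1^2 + u2^2 + u3^2).
uc = sqrt(0.727^2 + 0.679^2 + 0.435^2)
uc = sqrt(0.528529 + 0.461041 + 0.189225)
uc = 1.0857

1.0857


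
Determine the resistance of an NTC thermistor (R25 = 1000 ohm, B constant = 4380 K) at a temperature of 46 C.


NTC thermistor equation: Rt = R25 * exp(B * (1/T - 1/T25)).
T in Kelvin: 319.15 K, T25 = 298.15 K
1/T - 1/T25 = 1/319.15 - 1/298.15 = -0.00022069
B * (1/T - 1/T25) = 4380 * -0.00022069 = -0.9666
Rt = 1000 * exp(-0.9666) = 380.4 ohm

380.4 ohm


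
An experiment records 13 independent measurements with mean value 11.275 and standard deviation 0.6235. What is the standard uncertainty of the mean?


The standard uncertainty for Type A evaluation is u = s / sqrt(n).
u = 0.6235 / sqrt(13)
u = 0.6235 / 3.6056
u = 0.1729

0.1729


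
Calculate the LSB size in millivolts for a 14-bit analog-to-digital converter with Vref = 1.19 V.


The resolution (LSB) of an ADC is Vref / 2^n.
LSB = 1.19 / 2^14
LSB = 1.19 / 16384
LSB = 7.263e-05 V = 0.07263184 mV

0.07263184 mV


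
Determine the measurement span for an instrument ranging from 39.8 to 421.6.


Span = upper range - lower range.
Span = 421.6 - (39.8)
Span = 381.8

381.8


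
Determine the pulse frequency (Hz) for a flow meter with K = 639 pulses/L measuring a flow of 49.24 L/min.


Frequency = K * Q / 60 (converting L/min to L/s).
f = 639 * 49.24 / 60
f = 31464.36 / 60
f = 524.41 Hz

524.41 Hz


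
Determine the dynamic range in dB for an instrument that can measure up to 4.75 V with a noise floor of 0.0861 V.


Dynamic range = 20 * log10(Vmax / Vnoise).
DR = 20 * log10(4.75 / 0.0861)
DR = 20 * log10(55.17)
DR = 34.83 dB

34.83 dB


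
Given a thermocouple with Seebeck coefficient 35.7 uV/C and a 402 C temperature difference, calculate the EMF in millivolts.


The thermocouple output V = sensitivity * dT.
V = 35.7 uV/C * 402 C
V = 14351.4 uV
V = 14.351 mV

14.351 mV


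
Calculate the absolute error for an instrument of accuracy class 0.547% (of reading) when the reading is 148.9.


Absolute error = (accuracy% / 100) * reading.
Error = (0.547 / 100) * 148.9
Error = 0.00547 * 148.9
Error = 0.8145

0.8145


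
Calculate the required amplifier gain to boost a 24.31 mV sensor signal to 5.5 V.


Gain = Vout / Vin (converting to same units).
G = 5.5 V / 24.31 mV
G = 5500.0 mV / 24.31 mV
G = 226.24

226.24


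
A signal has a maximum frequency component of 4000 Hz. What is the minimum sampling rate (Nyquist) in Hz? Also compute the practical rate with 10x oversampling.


By Nyquist theorem, fs_min = 2 * fmax.
fs_min = 2 * 4000 = 8000 Hz
Practical rate = 10 * fs_min = 10 * 8000 = 80000 Hz

fs_min = 8000 Hz, fs_practical = 80000 Hz


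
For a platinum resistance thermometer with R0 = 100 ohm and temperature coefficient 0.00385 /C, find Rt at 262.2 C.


The RTD equation: Rt = R0 * (1 + alpha * T).
Rt = 100 * (1 + 0.00385 * 262.2)
Rt = 100 * (1 + 1.00947)
Rt = 100 * 2.00947
Rt = 200.947 ohm

200.947 ohm


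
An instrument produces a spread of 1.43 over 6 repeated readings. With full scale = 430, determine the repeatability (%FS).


Repeatability = (spread / full scale) * 100%.
R = (1.43 / 430) * 100
R = 0.333 %FS

0.333 %FS


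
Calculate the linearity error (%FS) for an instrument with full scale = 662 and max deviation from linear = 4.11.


Linearity error = (max deviation / full scale) * 100%.
Linearity = (4.11 / 662) * 100
Linearity = 0.621 %FS

0.621 %FS


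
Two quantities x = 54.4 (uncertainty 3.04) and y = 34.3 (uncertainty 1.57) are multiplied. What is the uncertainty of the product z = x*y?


For a product z = x*y, the relative uncertainty is:
uz/z = sqrt((ux/x)^2 + (uy/y)^2)
Relative uncertainties: ux/x = 3.04/54.4 = 0.055882
uy/y = 1.57/34.3 = 0.045773
z = 54.4 * 34.3 = 1865.9
uz = 1865.9 * sqrt(0.055882^2 + 0.045773^2) = 134.786

134.786


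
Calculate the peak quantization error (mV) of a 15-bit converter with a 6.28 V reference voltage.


The maximum quantization error is +/- LSB/2.
LSB = Vref / 2^n = 6.28 / 32768 = 0.00019165 V
Max error = LSB / 2 = 0.00019165 / 2 = 9.583e-05 V
Max error = 0.0958 mV

0.0958 mV


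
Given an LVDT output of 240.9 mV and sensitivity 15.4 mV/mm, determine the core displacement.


Displacement = Vout / sensitivity.
d = 240.9 / 15.4
d = 15.643 mm

15.643 mm


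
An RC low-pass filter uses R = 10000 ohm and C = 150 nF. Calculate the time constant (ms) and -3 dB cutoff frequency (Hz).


Time constant: tau = R * C.
tau = 10000 * 1.50e-07 = 0.0015 s
tau = 1.5 ms
Cutoff frequency: fc = 1 / (2*pi*R*C).
fc = 1 / (2*pi*0.0015) = 106.1 Hz

tau = 1.5 ms, fc = 106.1 Hz


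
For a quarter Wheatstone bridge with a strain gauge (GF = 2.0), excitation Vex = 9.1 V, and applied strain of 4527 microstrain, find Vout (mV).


Quarter bridge output: Vout = (GF * epsilon * Vex) / 4.
Vout = (2.0 * 4527e-6 * 9.1) / 4
Vout = 0.0823914 / 4 V
Vout = 0.02059785 V = 20.5978 mV

20.5978 mV


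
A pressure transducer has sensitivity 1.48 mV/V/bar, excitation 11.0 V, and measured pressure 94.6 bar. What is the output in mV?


Output = sensitivity * Vex * P.
Vout = 1.48 * 11.0 * 94.6
Vout = 16.28 * 94.6
Vout = 1540.09 mV

1540.09 mV


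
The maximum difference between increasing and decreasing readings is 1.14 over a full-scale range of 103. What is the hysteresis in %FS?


Hysteresis = (max difference / full scale) * 100%.
H = (1.14 / 103) * 100
H = 1.107 %FS

1.107 %FS


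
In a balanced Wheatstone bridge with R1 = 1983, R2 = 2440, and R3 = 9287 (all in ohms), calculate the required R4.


At balance: R1*R4 = R2*R3, so R4 = R2*R3/R1.
R4 = 2440 * 9287 / 1983
R4 = 22660280 / 1983
R4 = 11427.27 ohm

11427.27 ohm


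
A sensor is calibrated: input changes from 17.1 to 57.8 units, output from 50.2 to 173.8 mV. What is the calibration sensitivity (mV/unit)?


Sensitivity = (y2 - y1) / (x2 - x1).
S = (173.8 - 50.2) / (57.8 - 17.1)
S = 123.6 / 40.7
S = 3.0369 mV/unit

3.0369 mV/unit


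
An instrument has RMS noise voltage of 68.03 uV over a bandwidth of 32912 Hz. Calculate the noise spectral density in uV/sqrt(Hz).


Noise spectral density = Vrms / sqrt(BW).
NSD = 68.03 / sqrt(32912)
NSD = 68.03 / 181.4166
NSD = 0.375 uV/sqrt(Hz)

0.375 uV/sqrt(Hz)


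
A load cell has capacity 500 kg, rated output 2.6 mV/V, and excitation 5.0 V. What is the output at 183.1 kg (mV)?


Vout = rated_output * Vex * (load / capacity).
Vout = 2.6 * 5.0 * (183.1 / 500)
Vout = 2.6 * 5.0 * 0.3662
Vout = 4.761 mV

4.761 mV


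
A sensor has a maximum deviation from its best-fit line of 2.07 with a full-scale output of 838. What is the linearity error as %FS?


Linearity error = (max deviation / full scale) * 100%.
Linearity = (2.07 / 838) * 100
Linearity = 0.247 %FS

0.247 %FS


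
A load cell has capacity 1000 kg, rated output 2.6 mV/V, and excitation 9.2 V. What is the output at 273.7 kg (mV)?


Vout = rated_output * Vex * (load / capacity).
Vout = 2.6 * 9.2 * (273.7 / 1000)
Vout = 2.6 * 9.2 * 0.2737
Vout = 6.547 mV

6.547 mV


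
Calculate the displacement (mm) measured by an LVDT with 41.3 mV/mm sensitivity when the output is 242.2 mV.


Displacement = Vout / sensitivity.
d = 242.2 / 41.3
d = 5.864 mm

5.864 mm


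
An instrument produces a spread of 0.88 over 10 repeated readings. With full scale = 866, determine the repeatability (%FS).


Repeatability = (spread / full scale) * 100%.
R = (0.88 / 866) * 100
R = 0.102 %FS

0.102 %FS


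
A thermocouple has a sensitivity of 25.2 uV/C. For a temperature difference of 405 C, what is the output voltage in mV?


The thermocouple output V = sensitivity * dT.
V = 25.2 uV/C * 405 C
V = 10206.0 uV
V = 10.206 mV

10.206 mV


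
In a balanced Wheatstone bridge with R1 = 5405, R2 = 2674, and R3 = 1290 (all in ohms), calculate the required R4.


At balance: R1*R4 = R2*R3, so R4 = R2*R3/R1.
R4 = 2674 * 1290 / 5405
R4 = 3449460 / 5405
R4 = 638.2 ohm

638.2 ohm


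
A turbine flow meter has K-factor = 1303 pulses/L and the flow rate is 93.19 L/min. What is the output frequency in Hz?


Frequency = K * Q / 60 (converting L/min to L/s).
f = 1303 * 93.19 / 60
f = 121426.57 / 60
f = 2023.78 Hz

2023.78 Hz


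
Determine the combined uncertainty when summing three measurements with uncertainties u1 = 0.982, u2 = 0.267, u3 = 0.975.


For a sum of independent quantities, uc = sqrt(u1^2 + u2^2 + u3^2).
uc = sqrt(0.982^2 + 0.267^2 + 0.975^2)
uc = sqrt(0.964324 + 0.071289 + 0.950625)
uc = 1.4093

1.4093


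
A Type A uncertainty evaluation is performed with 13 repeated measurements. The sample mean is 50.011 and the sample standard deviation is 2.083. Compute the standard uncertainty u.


The standard uncertainty for Type A evaluation is u = s / sqrt(n).
u = 2.083 / sqrt(13)
u = 2.083 / 3.6056
u = 0.5777

0.5777


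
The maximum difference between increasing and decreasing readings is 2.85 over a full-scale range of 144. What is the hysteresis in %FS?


Hysteresis = (max difference / full scale) * 100%.
H = (2.85 / 144) * 100
H = 1.979 %FS

1.979 %FS


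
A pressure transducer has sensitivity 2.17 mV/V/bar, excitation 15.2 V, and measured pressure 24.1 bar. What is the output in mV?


Output = sensitivity * Vex * P.
Vout = 2.17 * 15.2 * 24.1
Vout = 32.984 * 24.1
Vout = 794.91 mV

794.91 mV
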